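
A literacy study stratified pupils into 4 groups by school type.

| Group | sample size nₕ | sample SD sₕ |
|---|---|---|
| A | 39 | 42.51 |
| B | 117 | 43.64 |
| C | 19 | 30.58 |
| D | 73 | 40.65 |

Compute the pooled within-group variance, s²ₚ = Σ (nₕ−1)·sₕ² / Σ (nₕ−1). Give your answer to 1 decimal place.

1743.4

Degrees of freedom: 38 + 116 + 18 + 72 = 244.
Σ(nₕ−1)sₕ² = 38·1807.1001 + 116·1904.4496 + 18·935.1364 + 72·1652.4225 = 425392.8326.
s²ₚ = 425392.8326 / 244 = 1743.413... → 1743.4.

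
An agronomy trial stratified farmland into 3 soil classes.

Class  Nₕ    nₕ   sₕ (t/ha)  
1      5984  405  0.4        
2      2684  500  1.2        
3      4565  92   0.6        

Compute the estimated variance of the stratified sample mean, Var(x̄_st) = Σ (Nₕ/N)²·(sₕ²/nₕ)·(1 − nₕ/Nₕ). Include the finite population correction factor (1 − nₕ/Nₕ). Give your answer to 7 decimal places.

0.0006280

N = 13233; Wₕ = Nₕ/N.
class 1: (5984/13233)²·0.4²/405·(1 − 405/5984) = 0.0000753176
class 2: (2684/13233)²·1.2²/500·(1 − 500/2684) = 0.0000964075
class 3: (4565/13233)²·0.6²/92·(1 − 92/4565) = 0.0004562866
Sum = 0.0006280117 → 0.0006280.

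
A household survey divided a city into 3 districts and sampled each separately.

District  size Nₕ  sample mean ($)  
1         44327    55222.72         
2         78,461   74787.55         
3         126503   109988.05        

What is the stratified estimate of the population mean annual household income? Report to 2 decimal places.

N = 249291; weights Wₕ = Nₕ/N = (0.1778, 0.3147, 0.5075).
x̄_st = Σ Wₕ·x̄ₕ = 0.1778·55222.72 + 0.3147·74787.55 + 0.5075·109988.05 ≈ 89171.2166...
→ 89171.22.

89171.22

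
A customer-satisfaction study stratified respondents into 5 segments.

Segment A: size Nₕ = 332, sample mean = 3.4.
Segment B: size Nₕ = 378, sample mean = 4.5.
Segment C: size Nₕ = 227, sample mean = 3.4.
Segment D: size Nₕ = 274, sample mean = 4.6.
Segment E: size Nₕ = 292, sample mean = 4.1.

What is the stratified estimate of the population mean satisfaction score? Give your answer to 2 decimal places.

4.03

N = 1503; weights Wₕ = Nₕ/N = (0.2209, 0.2515, 0.1510, 0.1823, 0.1943).
x̄_st = Σ Wₕ·x̄ₕ = 0.2209·3.4 + 0.2515·4.5 + 0.1510·3.4 + 0.1823·4.6 + 0.1943·4.1 ≈ 4.0314...
→ 4.03.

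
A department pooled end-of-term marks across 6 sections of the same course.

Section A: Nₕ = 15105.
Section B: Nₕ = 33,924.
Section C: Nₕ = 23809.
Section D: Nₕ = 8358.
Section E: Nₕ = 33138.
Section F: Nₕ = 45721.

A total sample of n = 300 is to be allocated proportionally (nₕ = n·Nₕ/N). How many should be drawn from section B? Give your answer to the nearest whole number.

N = 15105 + 33924 + 23809 + 8358 + 33138 + 45721 = 160055.
n_B = 300·33924/160055 = 63.586... → 64.

64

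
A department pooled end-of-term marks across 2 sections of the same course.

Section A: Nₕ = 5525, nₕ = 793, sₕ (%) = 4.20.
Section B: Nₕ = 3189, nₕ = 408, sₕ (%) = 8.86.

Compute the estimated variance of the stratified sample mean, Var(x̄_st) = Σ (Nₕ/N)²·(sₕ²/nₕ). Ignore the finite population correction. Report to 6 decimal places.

0.034710

N = 8714. Term for each stratum: Wₕ²sₕ²/nₕ.
Var(x̄_st) = 0.008942416 + 0.025768029 = 0.034710445 → 0.034710.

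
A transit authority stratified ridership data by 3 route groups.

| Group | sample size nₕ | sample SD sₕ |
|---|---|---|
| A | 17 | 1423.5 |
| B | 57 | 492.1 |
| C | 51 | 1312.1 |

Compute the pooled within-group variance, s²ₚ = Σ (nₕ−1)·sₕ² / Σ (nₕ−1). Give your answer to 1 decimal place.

Degrees of freedom: 16 + 56 + 50 = 122.
Σ(nₕ−1)sₕ² = 16·2026352.25 + 56·242162.41 + 50·1721606.41 = 132063051.46.
s²ₚ = 132063051.46 / 122 = 1082484.028... → 1082484.0.

1082484.0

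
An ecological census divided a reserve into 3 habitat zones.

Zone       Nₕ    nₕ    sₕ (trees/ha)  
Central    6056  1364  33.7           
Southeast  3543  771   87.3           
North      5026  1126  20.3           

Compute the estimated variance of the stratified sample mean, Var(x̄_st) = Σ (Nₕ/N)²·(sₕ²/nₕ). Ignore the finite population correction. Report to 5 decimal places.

N = 14625. Term for each stratum: Wₕ²sₕ²/nₕ.
Var(x̄_st) = 0.14276620 + 0.58012912 + 0.04322220 = 0.76611753 → 0.76612.

0.76612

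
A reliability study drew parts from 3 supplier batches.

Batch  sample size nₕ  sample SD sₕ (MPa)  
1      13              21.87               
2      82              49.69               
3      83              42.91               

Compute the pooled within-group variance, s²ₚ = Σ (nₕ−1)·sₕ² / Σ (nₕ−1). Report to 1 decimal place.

Degrees of freedom: 12 + 81 + 82 = 175.
Σ(nₕ−1)sₕ² = 12·478.2969 + 81·2469.0961 + 82·1841.2681 = 356720.3311.
s²ₚ = 356720.3311 / 175 = 2038.402... → 2038.4.

2038.4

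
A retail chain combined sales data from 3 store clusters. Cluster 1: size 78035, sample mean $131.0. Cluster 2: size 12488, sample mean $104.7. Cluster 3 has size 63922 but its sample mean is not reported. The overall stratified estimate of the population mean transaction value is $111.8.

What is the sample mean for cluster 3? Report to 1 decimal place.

89.7

N = 78035 + 12488 + 63922 = 154445.
Overall total = μ·N = 111.8·154445 = 17266951.
Subtract the known strata: 78035·131.0 + 12488·104.7 = 11530078.6.
Remaining total for cluster 3: 17266951 − 11530078.6 = 5736872.4.
Divide by its size: 5736872.4 / 63922 = 89.748... → 89.7.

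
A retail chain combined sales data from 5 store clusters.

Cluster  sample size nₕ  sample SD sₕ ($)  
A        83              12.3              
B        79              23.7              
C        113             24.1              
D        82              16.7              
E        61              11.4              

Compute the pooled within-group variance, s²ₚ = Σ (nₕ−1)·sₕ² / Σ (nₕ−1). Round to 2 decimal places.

367.21

A: (83−1)·12.3² = 82·151.29 = 12405.78
B: (79−1)·23.7² = 78·561.69 = 43811.82
C: (113−1)·24.1² = 112·580.81 = 65050.72
D: (82−1)·16.7² = 81·278.89 = 22590.09
E: (61−1)·11.4² = 60·129.96 = 7797.6
Numerator = 151656.01; denominator = Σ(nₕ−1) = 413.
s²ₚ = 151656.01/413 = 367.2058... → 367.21.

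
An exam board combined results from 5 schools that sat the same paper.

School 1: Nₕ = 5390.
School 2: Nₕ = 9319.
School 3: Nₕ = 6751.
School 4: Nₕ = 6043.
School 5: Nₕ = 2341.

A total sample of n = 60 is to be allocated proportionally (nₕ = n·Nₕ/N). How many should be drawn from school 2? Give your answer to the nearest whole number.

19

N = 5390 + 9319 + 6751 + 6043 + 2341 = 29844.
n_2 = 60·9319/29844 = 18.735... → 19.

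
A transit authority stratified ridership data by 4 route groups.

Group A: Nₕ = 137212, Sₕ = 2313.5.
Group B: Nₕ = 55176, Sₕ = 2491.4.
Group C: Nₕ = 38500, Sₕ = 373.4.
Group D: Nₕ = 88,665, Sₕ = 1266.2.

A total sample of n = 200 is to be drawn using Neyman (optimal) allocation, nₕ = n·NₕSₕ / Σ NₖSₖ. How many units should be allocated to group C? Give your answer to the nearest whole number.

Σ NₕSₕ = 137212·2313.5 + 55176·2491.4 + 38500·373.4 + 88665·1266.2 = 581548971.4.
Share for C: 14375900/581548971.4 = 0.02472.
n_C = 200 × 0.02472 = 4.944... → 5.

5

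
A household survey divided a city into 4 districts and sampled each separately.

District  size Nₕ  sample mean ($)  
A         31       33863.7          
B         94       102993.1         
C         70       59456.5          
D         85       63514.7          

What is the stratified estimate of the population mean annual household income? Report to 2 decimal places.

N = 280; weights Wₕ = Nₕ/N = (0.1107, 0.3357, 0.2500, 0.3036).
x̄_st = Σ Wₕ·x̄ₕ = 0.1107·33863.7 + 0.3357·102993.1 + 0.2500·59456.5 + 0.3036·63514.7 ≈ 72470.8236...
→ 72470.82.

72470.82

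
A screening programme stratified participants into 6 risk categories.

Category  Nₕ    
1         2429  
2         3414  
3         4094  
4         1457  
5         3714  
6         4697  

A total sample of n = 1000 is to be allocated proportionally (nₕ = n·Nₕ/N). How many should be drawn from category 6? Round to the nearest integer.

N = 2429 + 3414 + 4094 + 1457 + 3714 + 4697 = 19805.
n_6 = 1000·4697/19805 = 237.162... → 237.

237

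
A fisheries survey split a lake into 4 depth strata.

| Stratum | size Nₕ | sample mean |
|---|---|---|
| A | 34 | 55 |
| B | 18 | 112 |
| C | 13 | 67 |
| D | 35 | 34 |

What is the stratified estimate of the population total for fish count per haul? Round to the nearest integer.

5947

A: 34·55 = 1870
B: 18·112 = 2016
C: 13·67 = 871
D: 35·34 = 1190
τ̂ = Σ Nₕx̄ₕ = 5947.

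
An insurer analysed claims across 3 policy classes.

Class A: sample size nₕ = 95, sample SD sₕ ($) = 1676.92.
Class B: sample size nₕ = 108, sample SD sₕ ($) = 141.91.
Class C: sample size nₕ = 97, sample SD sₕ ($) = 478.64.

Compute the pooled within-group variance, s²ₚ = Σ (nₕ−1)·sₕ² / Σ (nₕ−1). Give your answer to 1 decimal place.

Degrees of freedom: 94 + 107 + 96 = 297.
Σ(nₕ−1)sₕ² = 94·2812060.6864 + 107·20138.4481 + 96·229096.2496 = 288481758.4299.
s²ₚ = 288481758.4299 / 297 = 971319.052... → 971319.1.

971319.1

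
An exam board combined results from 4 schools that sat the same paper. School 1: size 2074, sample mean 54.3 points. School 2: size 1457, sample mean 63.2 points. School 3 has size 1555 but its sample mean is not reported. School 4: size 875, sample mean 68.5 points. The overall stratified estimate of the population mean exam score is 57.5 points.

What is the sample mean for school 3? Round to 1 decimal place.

Σ Nₕx̄ₕ = N·μ, so 1555·x̄_3 = 5961·57.5 − (2074·54.3 + 1457·63.2 + 875·68.5).
= 342757.5 − 264638.1 = 78119.4.
x̄_3 = 78119.4 / 1555 = 50.238... → 50.2.

50.2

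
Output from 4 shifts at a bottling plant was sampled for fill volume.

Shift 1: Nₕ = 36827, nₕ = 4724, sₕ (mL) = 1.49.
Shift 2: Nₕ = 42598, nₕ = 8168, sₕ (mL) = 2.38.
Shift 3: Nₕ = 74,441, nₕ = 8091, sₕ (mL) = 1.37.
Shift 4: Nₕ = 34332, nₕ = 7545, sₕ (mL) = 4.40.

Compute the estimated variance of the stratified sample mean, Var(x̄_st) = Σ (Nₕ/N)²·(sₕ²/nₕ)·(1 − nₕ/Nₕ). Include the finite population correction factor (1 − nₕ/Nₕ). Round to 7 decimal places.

0.0001434

N = 188198; Wₕ = Nₕ/N.
shift 1: (36827/188198)²·1.49²/4724·(1 − 4724/36827) = 0.0000156872
shift 2: (42598/188198)²·2.38²/8168·(1 − 8168/42598) = 0.0000287167
shift 3: (74441/188198)²·1.37²/8091·(1 − 8091/74441) = 0.0000323491
shift 4: (34332/188198)²·4.40²/7545·(1 − 7545/34332) = 0.0000666253
Sum = 0.0001433783 → 0.0001434.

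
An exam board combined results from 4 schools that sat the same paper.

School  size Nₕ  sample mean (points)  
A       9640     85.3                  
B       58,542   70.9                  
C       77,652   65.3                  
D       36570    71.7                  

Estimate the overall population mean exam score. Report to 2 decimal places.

69.44

x̄_st = (Σ Nₕx̄ₕ) / (Σ Nₕ) = (9640·85.3 + 58542·70.9 + 77652·65.3 + 36570·71.7) / 182404
= 12665664.4 / 182404 = 69.4374... → 69.44.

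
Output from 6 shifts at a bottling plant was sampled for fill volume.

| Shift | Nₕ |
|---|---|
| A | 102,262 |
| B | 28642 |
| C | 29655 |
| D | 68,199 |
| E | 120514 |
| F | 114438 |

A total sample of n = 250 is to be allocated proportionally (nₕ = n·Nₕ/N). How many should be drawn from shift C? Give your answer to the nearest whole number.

N = 102262 + 28642 + 29655 + 68199 + 120514 + 114438 = 463710.
n_C = 250·29655/463710 = 15.988... → 16.

16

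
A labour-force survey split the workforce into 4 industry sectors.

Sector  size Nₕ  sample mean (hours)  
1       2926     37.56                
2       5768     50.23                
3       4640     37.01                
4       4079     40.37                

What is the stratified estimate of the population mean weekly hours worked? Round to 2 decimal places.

N = 17413; weights Wₕ = Nₕ/N = (0.1680, 0.3312, 0.2665, 0.2343).
x̄_st = Σ Wₕ·x̄ₕ = 0.1680·37.56 + 0.3312·50.23 + 0.2665·37.01 + 0.2343·40.37 ≈ 42.2686...
→ 42.27.

42.27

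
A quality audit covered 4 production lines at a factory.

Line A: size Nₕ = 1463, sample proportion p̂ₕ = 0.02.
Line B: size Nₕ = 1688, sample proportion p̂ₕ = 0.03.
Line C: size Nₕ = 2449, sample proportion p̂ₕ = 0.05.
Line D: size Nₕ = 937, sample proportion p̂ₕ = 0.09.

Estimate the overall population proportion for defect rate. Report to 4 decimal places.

Wₕ = Nₕ/N with N = 6537: 0.2238, 0.2582, 0.3746, 0.1433.
p̂_st = 0.2238·0.02 + 0.2582·0.03 + 0.3746·0.05 + 0.1433·0.09 ≈ 0.043855... → 0.0439.

0.0439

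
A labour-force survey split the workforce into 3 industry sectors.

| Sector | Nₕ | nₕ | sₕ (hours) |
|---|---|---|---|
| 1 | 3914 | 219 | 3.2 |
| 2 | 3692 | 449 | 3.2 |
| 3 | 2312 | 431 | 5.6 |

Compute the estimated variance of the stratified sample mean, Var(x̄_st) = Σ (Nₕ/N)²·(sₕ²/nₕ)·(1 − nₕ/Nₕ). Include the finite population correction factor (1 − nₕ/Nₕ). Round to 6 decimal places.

N = 9918; Wₕ = Nₕ/N.
sector 1: (3914/9918)²·3.2²/219·(1 − 219/3914) = 0.006874528
sector 2: (3692/9918)²·3.2²/449·(1 − 449/3692) = 0.002775965
sector 3: (2312/9918)²·5.6²/431·(1 − 431/2312) = 0.003216823
Sum = 0.012867317 → 0.012867.

0.012867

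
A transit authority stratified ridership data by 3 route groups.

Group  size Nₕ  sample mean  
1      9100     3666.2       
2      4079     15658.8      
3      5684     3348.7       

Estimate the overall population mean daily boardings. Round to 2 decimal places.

6163.85

N = 18863; weights Wₕ = Nₕ/N = (0.4824, 0.2162, 0.3013).
x̄_st = Σ Wₕ·x̄ₕ = 0.4824·3666.2 + 0.2162·15658.8 + 0.3013·3348.7 ≈ 6163.8486...
→ 6163.85.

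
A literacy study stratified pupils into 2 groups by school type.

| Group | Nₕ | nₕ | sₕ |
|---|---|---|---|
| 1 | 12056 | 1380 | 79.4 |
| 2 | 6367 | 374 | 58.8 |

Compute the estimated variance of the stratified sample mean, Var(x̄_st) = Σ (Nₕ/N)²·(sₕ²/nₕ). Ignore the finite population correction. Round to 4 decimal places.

3.0605

N = 18423; Wₕ = Nₕ/N.
group 1: (12056/18423)²·79.4²/1380 = 1.9563551
group 2: (6367/18423)²·58.8²/374 = 1.1041601
Sum = 3.0605152 → 3.0605.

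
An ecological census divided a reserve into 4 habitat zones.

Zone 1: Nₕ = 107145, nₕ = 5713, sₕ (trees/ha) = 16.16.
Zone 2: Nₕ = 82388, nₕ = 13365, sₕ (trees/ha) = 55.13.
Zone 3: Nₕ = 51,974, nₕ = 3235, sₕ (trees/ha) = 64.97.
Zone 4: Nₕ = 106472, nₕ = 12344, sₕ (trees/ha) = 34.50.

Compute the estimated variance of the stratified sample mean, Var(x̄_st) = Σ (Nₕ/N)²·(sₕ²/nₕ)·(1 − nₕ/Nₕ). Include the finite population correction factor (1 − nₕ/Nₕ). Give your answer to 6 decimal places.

N = 347979; Wₕ = Nₕ/N.
zone 1: (107145/347979)²·16.16²/5713·(1 − 5713/107145) = 0.004102601
zone 2: (82388/347979)²·55.13²/13365·(1 − 13365/82388) = 0.010679692
zone 3: (51974/347979)²·64.97²/3235·(1 − 3235/51974) = 0.027296573
zone 4: (106472/347979)²·34.50²/12344·(1 − 12344/106472) = 0.007980506
Sum = 0.050059374 → 0.050059.

0.050059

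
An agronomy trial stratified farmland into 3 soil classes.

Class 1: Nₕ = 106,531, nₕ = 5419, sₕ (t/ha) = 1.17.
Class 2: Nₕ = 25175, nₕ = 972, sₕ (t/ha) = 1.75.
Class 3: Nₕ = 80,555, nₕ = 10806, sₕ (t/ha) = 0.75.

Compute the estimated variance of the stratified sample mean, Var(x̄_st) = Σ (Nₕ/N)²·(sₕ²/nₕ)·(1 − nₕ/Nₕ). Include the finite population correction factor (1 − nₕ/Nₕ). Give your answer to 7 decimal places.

0.0001095

N = 212261; Wₕ = Nₕ/N.
class 1: (106531/212261)²·1.17²/5419·(1 − 5419/106531) = 0.0000603936
class 2: (25175/212261)²·1.75²/972·(1 − 972/25175) = 0.0000426097
class 3: (80555/212261)²·0.75²/10806·(1 − 10806/80555) = 0.0000064915
Sum = 0.0001094948 → 0.0001095.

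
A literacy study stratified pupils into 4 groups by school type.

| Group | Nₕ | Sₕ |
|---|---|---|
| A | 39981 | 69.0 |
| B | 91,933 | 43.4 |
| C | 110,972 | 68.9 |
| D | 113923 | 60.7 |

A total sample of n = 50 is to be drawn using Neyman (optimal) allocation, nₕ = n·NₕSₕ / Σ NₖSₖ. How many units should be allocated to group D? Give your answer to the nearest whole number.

A: NₕSₕ = 39981·69.0 = 2758689
B: NₕSₕ = 91933·43.4 = 3989892.2
C: NₕSₕ = 110972·68.9 = 7645970.8
D: NₕSₕ = 113923·60.7 = 6915126.1
Σ NₕSₕ = 21309678.1.
n_D = 50·6915126.1/21309678.1 = 16.225... → 16.

16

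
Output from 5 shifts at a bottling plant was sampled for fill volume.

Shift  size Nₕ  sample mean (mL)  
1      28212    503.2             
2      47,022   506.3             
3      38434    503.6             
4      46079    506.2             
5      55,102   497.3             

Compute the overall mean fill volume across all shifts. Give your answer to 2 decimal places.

503.08

N = 214849; weights Wₕ = Nₕ/N = (0.1313, 0.2189, 0.1789, 0.2145, 0.2565).
x̄_st = Σ Wₕ·x̄ₕ = 0.1313·503.2 + 0.2189·506.3 + 0.1789·503.6 + 0.2145·506.2 + 0.2565·497.3 ≈ 503.0803...
→ 503.08.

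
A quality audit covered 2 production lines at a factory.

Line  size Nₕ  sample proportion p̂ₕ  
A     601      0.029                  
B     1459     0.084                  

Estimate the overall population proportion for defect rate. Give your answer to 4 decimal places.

0.0680

Wₕ = Nₕ/N with N = 2060: 0.2917, 0.7083.
p̂_st = 0.2917·0.029 + 0.7083·0.084 ≈ 0.067954... → 0.0680.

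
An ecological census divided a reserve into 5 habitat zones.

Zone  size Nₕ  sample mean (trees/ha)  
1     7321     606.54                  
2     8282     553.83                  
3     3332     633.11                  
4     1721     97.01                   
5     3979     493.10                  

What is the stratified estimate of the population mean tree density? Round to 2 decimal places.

538.49

N = 7321 + 8282 + 3332 + 1721 + 3979 = 24635.
Overall mean = Σ (Nₕ/N)·x̄ₕ — weight by population share, not a simple average.
Σ Nₕx̄ₕ = 7321·606.54 + 8282·553.83 + 3332·633.11 + 1721·97.01 + 3979·493.10 = 4440479.34 + 4586820.06 + 2109522.52 + 166954.21 + 1962044.9 = 13265821.03.
Divide by N: 13265821.03 / 24635 = 538.4949... → 538.49.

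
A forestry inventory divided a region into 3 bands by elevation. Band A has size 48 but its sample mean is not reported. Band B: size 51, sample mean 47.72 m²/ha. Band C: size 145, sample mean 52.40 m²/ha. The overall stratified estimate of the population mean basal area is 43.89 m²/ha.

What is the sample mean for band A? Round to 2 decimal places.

14.11

N = 48 + 51 + 145 = 244.
Overall total = μ·N = 43.89·244 = 10709.16.
Subtract the known strata: 51·47.72 + 145·52.40 = 10031.72.
Remaining total for band A: 10709.16 − 10031.72 = 677.44.
Divide by its size: 677.44 / 48 = 14.1133... → 14.11.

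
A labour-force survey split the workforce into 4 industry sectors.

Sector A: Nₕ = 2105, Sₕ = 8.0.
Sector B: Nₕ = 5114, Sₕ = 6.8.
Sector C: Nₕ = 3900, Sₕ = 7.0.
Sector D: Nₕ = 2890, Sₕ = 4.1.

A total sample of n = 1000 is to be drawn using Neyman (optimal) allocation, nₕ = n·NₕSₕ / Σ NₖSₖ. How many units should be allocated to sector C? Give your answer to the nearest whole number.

301

Σ NₕSₕ = 2105·8.0 + 5114·6.8 + 3900·7.0 + 2890·4.1 = 90764.2.
Share for C: 27300/90764.2 = 0.30078.
n_C = 1000 × 0.30078 = 300.779... → 301.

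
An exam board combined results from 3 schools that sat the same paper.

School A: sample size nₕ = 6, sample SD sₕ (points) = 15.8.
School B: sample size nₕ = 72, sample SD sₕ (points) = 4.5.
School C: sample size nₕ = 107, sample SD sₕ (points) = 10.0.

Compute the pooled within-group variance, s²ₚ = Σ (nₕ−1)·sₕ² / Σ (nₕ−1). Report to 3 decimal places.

Degrees of freedom: 5 + 71 + 106 = 182.
Σ(nₕ−1)sₕ² = 5·249.64 + 71·20.25 + 106·100 = 13285.95.
s²ₚ = 13285.95 / 182 = 72.99973... → 73.000.

73.000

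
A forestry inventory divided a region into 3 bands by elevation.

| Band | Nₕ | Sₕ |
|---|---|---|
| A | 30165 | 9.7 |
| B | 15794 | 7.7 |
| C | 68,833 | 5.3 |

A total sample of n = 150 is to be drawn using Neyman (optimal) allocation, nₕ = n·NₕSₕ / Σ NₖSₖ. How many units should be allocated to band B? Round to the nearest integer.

23

Σ NₕSₕ = 30165·9.7 + 15794·7.7 + 68833·5.3 = 779029.2.
Share for B: 121613.8/779029.2 = 0.15611.
n_B = 150 × 0.15611 = 23.416... → 23.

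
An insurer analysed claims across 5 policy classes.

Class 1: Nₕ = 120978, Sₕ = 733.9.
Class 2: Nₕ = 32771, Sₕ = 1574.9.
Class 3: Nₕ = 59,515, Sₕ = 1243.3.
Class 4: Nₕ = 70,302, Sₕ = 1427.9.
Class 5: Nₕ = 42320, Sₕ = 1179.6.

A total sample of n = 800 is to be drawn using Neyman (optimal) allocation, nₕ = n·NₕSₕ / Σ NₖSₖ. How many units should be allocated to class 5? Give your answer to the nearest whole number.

110

1: NₕSₕ = 120978·733.9 = 88785754.2
2: NₕSₕ = 32771·1574.9 = 51611047.9
3: NₕSₕ = 59515·1243.3 = 73994999.5
4: NₕSₕ = 70302·1427.9 = 100384225.8
5: NₕSₕ = 42320·1179.6 = 49920672
Σ NₕSₕ = 364696699.4.
n_5 = 800·49920672/364696699.4 = 109.506... → 110.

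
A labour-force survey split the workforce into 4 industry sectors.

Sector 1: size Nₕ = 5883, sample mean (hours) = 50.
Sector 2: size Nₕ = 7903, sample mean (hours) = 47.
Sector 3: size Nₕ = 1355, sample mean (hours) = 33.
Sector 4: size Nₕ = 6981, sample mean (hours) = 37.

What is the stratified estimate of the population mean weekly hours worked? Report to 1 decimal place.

43.8

x̄_st = (Σ Nₕx̄ₕ) / (Σ Nₕ) = (5883·50 + 7903·47 + 1355·33 + 6981·37) / 22122
= 968603 / 22122 = 43.785... → 43.8.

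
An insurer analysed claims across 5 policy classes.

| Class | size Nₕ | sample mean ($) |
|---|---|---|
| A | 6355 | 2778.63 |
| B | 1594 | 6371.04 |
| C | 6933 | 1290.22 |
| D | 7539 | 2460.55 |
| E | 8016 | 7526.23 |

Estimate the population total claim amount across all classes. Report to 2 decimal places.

Estimate total by summing Nₕ·x̄ₕ over strata.
6355·2778.63 + 1594·6371.04 + 6933·1290.22 + 7539·2460.55 + 8016·7526.23 = 17658193.65 + 10155437.76 + 8945095.26 + 18550086.45 + 60330259.68 = 115639072.80.

115639072.80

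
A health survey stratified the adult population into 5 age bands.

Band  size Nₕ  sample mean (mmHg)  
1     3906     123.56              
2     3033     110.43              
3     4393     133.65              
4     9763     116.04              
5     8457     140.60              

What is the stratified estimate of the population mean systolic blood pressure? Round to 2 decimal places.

N = 29552; weights Wₕ = Nₕ/N = (0.1322, 0.1026, 0.1487, 0.3304, 0.2862).
x̄_st = Σ Wₕ·x̄ₕ = 0.1322·123.56 + 0.1026·110.43 + 0.1487·133.65 + 0.3304·116.04 + 0.2862·140.60 ≈ 126.1044...
→ 126.10.

126.10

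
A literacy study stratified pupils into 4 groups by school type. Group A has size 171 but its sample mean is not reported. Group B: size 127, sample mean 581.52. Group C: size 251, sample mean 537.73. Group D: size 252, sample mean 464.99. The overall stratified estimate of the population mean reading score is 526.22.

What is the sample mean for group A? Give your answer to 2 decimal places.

Σ Nₕx̄ₕ = N·μ, so 171·x̄_A = 801·526.22 − (127·581.52 + 251·537.73 + 252·464.99).
= 421502.22 − 326000.75 = 95501.47.
x̄_A = 95501.47 / 171 = 558.4881... → 558.49.

558.49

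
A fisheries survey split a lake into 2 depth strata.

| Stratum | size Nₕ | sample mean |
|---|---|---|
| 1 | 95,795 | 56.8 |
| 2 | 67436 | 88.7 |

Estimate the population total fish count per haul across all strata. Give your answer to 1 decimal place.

Estimate total by summing Nₕ·x̄ₕ over strata.
95795·56.8 + 67436·88.7 = 5441156 + 5981573.2 = 11422729.2.

11422729.2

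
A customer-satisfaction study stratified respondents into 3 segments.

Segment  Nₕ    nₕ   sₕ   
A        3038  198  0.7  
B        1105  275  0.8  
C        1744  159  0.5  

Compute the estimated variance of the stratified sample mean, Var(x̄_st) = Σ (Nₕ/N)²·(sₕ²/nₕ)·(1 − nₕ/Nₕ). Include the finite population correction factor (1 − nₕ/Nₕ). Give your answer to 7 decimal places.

0.0008031

N = 5887; Wₕ = Nₕ/N.
segment A: (3038/5887)²·0.7²/198·(1 − 198/3038) = 0.0006160968
segment B: (1105/5887)²·0.8²/275·(1 − 275/1105) = 0.0000615885
segment C: (1744/5887)²·0.5²/159·(1 − 159/1744) = 0.0001254095
Sum = 0.0008030948 → 0.0008031.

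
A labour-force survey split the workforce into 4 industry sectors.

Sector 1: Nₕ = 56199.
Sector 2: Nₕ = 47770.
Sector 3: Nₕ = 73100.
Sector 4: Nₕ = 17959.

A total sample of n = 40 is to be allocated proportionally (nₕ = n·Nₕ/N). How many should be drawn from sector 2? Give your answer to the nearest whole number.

N = 56199 + 47770 + 73100 + 17959 = 195028.
n_2 = 40·47770/195028 = 9.798... → 10.

10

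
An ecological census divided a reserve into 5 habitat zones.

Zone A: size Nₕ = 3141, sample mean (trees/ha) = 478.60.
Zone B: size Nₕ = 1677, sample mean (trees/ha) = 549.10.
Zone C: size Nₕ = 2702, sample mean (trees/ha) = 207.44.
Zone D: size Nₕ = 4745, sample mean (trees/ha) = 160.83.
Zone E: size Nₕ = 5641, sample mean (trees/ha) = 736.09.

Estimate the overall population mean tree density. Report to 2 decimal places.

441.20

N = 17906; weights Wₕ = Nₕ/N = (0.1754, 0.0937, 0.1509, 0.2650, 0.3150).
x̄_st = Σ Wₕ·x̄ₕ = 0.1754·478.60 + 0.0937·549.10 + 0.1509·207.44 + 0.2650·160.83 + 0.3150·736.09 ≈ 441.1956...
→ 441.20.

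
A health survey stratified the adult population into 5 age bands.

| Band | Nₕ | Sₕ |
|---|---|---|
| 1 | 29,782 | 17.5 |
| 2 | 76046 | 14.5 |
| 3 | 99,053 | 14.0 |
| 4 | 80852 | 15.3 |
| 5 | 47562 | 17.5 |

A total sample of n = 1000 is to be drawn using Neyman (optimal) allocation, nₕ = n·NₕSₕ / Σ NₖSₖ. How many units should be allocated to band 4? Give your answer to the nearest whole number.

244

Σ NₕSₕ = 29782·17.5 + 76046·14.5 + 99053·14.0 + 80852·15.3 + 47562·17.5 = 5079964.6.
Share for 4: 1237035.6/5079964.6 = 0.24351.
n_4 = 1000 × 0.24351 = 243.513... → 244.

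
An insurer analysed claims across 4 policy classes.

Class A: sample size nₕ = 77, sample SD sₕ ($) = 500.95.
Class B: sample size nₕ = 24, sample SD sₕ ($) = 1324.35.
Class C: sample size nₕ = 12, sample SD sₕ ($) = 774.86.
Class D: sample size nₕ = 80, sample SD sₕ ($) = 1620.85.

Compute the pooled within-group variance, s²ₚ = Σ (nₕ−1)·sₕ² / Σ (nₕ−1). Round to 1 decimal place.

Degrees of freedom: 76 + 23 + 11 + 79 = 189.
Σ(nₕ−1)sₕ² = 76·250950.9025 + 23·1753902.9225 + 11·600408.0196 + 79·2627154.7225 = 273561747.1006.
s²ₚ = 273561747.1006 / 189 = 1447416.651... → 1447416.7.

1447416.7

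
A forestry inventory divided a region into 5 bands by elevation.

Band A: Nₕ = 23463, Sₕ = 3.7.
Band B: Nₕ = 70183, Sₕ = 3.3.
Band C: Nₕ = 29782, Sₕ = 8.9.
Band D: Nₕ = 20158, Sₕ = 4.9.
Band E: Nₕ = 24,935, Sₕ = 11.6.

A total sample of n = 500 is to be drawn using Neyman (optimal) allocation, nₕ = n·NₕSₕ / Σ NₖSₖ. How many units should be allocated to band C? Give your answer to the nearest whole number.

A: NₕSₕ = 23463·3.7 = 86813.1
B: NₕSₕ = 70183·3.3 = 231603.9
C: NₕSₕ = 29782·8.9 = 265059.8
D: NₕSₕ = 20158·4.9 = 98774.2
E: NₕSₕ = 24935·11.6 = 289246
Σ NₕSₕ = 971497.
n_C = 500·265059.8/971497 = 136.418... → 136.

136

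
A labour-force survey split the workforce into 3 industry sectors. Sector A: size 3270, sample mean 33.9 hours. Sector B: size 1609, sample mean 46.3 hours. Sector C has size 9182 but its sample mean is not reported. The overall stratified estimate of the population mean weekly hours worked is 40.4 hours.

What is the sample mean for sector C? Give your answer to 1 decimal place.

41.7

N = 3270 + 1609 + 9182 = 14061.
Overall total = μ·N = 40.4·14061 = 568064.4.
Subtract the known strata: 3270·33.9 + 1609·46.3 = 185349.7.
Remaining total for sector C: 568064.4 − 185349.7 = 382714.7.
Divide by its size: 382714.7 / 9182 = 41.681... → 41.7.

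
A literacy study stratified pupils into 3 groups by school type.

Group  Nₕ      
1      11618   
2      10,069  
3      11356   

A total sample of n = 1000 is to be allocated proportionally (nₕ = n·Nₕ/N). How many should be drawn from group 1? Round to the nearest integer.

Share of group 1 = 11618/33043 = 0.35160.
Allocate 1000 × 0.35160 = 351.602... → 352.

352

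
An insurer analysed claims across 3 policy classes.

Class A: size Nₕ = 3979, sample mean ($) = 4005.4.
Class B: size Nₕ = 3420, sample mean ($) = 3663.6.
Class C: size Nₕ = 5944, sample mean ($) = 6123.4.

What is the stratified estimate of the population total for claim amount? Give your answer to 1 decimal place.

64864488.2

A: 3979·4005.4 = 15937486.6
B: 3420·3663.6 = 12529512
C: 5944·6123.4 = 36397489.6
τ̂ = Σ Nₕx̄ₕ = 64864488.2.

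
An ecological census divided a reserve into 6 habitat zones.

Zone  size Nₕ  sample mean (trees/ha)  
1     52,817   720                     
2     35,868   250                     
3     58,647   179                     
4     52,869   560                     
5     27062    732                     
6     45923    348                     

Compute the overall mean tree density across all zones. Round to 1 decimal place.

449.8

x̄_st = (Σ Nₕx̄ₕ) / (Σ Nₕ) = (52817·720 + 35868·250 + 58647·179 + 52869·560 + 27062·732 + 45923·348) / 273186
= 122890281 / 273186 = 449.841... → 449.8.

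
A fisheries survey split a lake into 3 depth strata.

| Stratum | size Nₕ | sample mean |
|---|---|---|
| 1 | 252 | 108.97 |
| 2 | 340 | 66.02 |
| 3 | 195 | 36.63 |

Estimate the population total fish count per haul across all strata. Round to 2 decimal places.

57050.09

Population total = Σ Nₕ·x̄ₕ (each stratum's size times its mean).
252·108.97 + 340·66.02 + 195·36.63 = 27460.44 + 22446.8 + 7142.85 = 57050.09.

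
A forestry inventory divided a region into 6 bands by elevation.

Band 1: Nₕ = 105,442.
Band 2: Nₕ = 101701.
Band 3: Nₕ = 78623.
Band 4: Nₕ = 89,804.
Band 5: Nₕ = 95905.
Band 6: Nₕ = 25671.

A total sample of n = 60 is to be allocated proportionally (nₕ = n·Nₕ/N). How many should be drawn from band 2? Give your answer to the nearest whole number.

Share of band 2 = 101701/497146 = 0.20457.
Allocate 60 × 0.20457 = 12.274... → 12.

12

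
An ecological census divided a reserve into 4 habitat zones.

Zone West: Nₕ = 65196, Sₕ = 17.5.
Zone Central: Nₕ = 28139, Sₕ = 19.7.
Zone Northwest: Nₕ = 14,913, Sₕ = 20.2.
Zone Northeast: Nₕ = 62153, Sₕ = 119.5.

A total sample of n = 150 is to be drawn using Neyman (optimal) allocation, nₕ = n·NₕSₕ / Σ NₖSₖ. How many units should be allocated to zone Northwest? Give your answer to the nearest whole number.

5

Σ NₕSₕ = 65196·17.5 + 28139·19.7 + 14913·20.2 + 62153·119.5 = 9423794.4.
Share for Northwest: 301242.6/9423794.4 = 0.03197.
n_Northwest = 150 × 0.03197 = 4.795... → 5.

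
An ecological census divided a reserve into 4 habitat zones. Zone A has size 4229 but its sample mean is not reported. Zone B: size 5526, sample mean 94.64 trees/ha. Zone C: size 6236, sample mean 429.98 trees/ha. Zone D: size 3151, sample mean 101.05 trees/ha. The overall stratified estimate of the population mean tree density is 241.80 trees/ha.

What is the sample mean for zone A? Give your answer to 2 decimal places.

261.48

N = 4229 + 5526 + 6236 + 3151 = 19142.
Overall total = μ·N = 241.80·19142 = 4628535.6.
Subtract the known strata: 5526·94.64 + 6236·429.98 + 3151·101.05 = 3522744.47.
Remaining total for zone A: 4628535.6 − 3522744.47 = 1105791.13.
Divide by its size: 1105791.13 / 4229 = 261.4782... → 261.48.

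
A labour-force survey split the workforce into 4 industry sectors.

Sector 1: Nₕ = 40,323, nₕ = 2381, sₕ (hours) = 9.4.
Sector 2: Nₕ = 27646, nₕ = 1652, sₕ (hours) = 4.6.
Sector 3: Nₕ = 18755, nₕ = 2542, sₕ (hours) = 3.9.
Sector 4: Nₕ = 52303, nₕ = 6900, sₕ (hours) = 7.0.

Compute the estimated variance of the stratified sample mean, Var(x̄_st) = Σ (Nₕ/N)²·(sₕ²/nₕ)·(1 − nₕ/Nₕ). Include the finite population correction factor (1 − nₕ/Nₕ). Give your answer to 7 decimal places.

N = 139027. Term for each stratum: Wₕ²sₕ²/nₕ·(1−nₕ/Nₕ).
Var(x̄_st) = 0.0029374539 + 0.0004762256 + 0.0000941317 + 0.0008724888 = 0.0043803000 → 0.0043803.

0.0043803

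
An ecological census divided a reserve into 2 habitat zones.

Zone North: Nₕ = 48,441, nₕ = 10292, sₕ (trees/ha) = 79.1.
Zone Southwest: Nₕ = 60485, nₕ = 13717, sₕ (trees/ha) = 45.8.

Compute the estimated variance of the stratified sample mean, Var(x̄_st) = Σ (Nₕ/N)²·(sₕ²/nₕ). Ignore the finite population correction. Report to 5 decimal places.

0.16738

N = 108926; Wₕ = Nₕ/N.
zone North: (48441/108926)²·79.1²/10292 = 0.12023095
zone Southwest: (60485/108926)²·45.8²/13717 = 0.04715243
Sum = 0.16738338 → 0.16738.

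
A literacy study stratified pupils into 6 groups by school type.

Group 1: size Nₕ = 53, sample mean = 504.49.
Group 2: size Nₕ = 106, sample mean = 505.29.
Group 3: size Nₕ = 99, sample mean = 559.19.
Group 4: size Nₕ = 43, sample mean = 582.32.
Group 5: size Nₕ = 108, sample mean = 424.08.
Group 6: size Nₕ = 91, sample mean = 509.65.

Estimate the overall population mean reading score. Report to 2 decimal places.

505.75

x̄_st = (Σ Nₕx̄ₕ) / (Σ Nₕ) = (53·504.49 + 106·505.29 + 99·559.19 + 43·582.32 + 108·424.08 + 91·509.65) / 500
= 252877.07 / 500 = 505.7541... → 505.75.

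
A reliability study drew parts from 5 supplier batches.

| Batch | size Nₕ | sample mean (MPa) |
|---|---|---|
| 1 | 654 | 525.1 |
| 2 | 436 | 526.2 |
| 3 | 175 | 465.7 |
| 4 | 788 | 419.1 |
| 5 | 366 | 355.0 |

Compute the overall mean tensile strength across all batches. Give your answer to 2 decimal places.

460.73

N = 654 + 436 + 175 + 788 + 366 = 2419.
Weight each subgroup mean by Nₕ/N and sum.
Σ Nₕx̄ₕ = 654·525.1 + 436·526.2 + 175·465.7 + 788·419.1 + 366·355.0 = 343415.4 + 229423.2 + 81497.5 + 330250.8 + 129930 = 1114516.9.
Divide by N: 1114516.9 / 2419 = 460.7346... → 460.73.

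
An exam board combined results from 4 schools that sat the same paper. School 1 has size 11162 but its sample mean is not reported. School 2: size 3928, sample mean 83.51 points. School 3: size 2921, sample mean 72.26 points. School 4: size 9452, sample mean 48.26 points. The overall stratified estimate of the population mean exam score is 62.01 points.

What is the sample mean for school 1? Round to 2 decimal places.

63.41

N = 11162 + 3928 + 2921 + 9452 = 27463.
Overall total = μ·N = 62.01·27463 = 1702980.63.
Subtract the known strata: 3928·83.51 + 2921·72.26 + 9452·48.26 = 995252.26.
Remaining total for school 1: 1702980.63 − 995252.26 = 707728.37.
Divide by its size: 707728.37 / 11162 = 63.4052... → 63.41.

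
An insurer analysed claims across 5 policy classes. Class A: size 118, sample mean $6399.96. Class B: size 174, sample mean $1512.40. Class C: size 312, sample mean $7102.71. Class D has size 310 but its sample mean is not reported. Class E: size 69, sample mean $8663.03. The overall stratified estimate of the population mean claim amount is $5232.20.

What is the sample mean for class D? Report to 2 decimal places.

4229.37

Σ Nₕx̄ₕ = N·μ, so 310·x̄_D = 983·5232.20 − (118·6399.96 + 174·1512.40 + 312·7102.71 + 69·8663.03).
= 5143252.6 − 3832147.47 = 1311105.13.
x̄_D = 1311105.13 / 310 = 4229.3714... → 4229.37.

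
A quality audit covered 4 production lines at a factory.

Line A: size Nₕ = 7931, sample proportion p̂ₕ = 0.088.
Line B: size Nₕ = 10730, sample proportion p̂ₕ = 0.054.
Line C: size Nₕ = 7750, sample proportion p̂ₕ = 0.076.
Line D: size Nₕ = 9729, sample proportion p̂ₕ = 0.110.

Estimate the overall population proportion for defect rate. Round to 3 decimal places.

Wₕ = Nₕ/N with N = 36140: 0.2195, 0.2969, 0.2144, 0.2692.
p̂_st = 0.2195·0.088 + 0.2969·0.054 + 0.2144·0.076 + 0.2692·0.110 ≈ 0.08125... → 0.081.

0.081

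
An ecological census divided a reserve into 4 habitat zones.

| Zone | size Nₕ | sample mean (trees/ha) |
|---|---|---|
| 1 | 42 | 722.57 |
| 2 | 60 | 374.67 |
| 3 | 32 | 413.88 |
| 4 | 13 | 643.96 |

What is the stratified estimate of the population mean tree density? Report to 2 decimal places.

N = 147; weights Wₕ = Nₕ/N = (0.2857, 0.4082, 0.2177, 0.0884).
x̄_st = Σ Wₕ·x̄ₕ = 0.2857·722.57 + 0.4082·374.67 + 0.2177·413.88 + 0.0884·643.96 ≈ 506.4203...
→ 506.42.

506.42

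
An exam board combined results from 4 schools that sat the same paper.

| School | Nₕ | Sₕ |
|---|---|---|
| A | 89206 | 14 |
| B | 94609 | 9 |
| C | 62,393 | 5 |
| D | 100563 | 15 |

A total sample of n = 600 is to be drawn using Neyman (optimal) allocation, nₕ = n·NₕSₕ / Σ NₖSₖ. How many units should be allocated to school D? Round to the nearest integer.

231

Σ NₕSₕ = 89206·14 + 94609·9 + 62393·5 + 100563·15 = 3920775.
Share for D: 1508445/3920775 = 0.38473.
n_D = 600 × 0.38473 = 230.839... → 231.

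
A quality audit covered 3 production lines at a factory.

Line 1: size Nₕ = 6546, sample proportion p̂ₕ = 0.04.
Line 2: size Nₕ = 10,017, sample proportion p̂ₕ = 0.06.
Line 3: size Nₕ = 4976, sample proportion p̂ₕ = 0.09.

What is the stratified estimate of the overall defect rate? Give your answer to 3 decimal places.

Wₕ = Nₕ/N with N = 21539: 0.3039, 0.4651, 0.2310.
p̂_st = 0.3039·0.04 + 0.4651·0.06 + 0.2310·0.09 ≈ 0.06085... → 0.061.

0.061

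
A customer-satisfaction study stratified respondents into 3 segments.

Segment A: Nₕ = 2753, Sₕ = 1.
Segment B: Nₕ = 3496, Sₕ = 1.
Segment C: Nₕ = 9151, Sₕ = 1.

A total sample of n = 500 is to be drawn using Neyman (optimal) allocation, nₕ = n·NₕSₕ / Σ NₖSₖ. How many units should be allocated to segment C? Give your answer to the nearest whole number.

A: NₕSₕ = 2753·1 = 2753
B: NₕSₕ = 3496·1 = 3496
C: NₕSₕ = 9151·1 = 9151
Σ NₕSₕ = 15400.
n_C = 500·9151/15400 = 297.110... → 297.

297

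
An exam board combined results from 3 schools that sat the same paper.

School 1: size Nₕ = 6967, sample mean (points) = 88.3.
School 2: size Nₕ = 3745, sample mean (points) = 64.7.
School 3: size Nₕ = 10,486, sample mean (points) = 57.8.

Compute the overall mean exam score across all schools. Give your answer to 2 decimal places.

69.04

N = 6967 + 3745 + 10486 = 21198.
Overall mean = Σ (Nₕ/N)·x̄ₕ — weight by population share, not a simple average.
Σ Nₕx̄ₕ = 6967·88.3 + 3745·64.7 + 10486·57.8 = 615186.1 + 242301.5 + 606090.8 = 1463578.4.
Divide by N: 1463578.4 / 21198 = 69.0432... → 69.04.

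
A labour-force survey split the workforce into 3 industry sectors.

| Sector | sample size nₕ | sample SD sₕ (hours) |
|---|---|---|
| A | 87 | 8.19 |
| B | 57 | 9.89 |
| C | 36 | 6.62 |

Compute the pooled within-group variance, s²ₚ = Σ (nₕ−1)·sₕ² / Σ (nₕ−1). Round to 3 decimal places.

A: (87−1)·8.19² = 86·67.0761 = 5768.5446
B: (57−1)·9.89² = 56·97.8121 = 5477.4776
C: (36−1)·6.62² = 35·43.8244 = 1533.854
Numerator = 12779.8762; denominator = Σ(nₕ−1) = 177.
s²ₚ = 12779.8762/177 = 72.20269... → 72.203.

72.203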